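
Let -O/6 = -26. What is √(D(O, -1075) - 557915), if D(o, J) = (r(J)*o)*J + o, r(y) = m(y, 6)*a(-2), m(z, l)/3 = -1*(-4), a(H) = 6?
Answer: I*√12632159 ≈ 3554.2*I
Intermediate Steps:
O = 156 (O = -6*(-26) = 156)
m(z, l) = 12 (m(z, l) = 3*(-1*(-4)) = 3*4 = 12)
r(y) = 72 (r(y) = 12*6 = 72)
D(o, J) = o + 72*J*o (D(o, J) = (72*o)*J + o = 72*J*o + o = o + 72*J*o)
√(D(O, -1075) - 557915) = √(156*(1 + 72*(-1075)) - 557915) = √(156*(1 - 77400) - 557915) = √(156*(-77399) - 557915) = √(-12074244 - 557915) = √(-12632159) = I*√12632159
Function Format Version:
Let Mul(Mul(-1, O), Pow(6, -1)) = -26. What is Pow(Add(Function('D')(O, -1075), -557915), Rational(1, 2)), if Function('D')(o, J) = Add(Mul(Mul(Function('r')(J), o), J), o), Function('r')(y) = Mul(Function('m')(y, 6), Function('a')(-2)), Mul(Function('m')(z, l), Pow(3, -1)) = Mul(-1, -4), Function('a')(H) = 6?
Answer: Mul(I, Pow(12632159, Rational(1, 2))) ≈ Mul(3554.2, I)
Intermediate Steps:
O = 156 (O = Mul(-6, -26) = 156)
Function('m')(z, l) = 12 (Function('m')(z, l) = Mul(3, Mul(-1, -4)) = Mul(3, 4) = 12)
Function('r')(y) = 72 (Function('r')(y) = Mul(12, 6) = 72)
Function('D')(o, J) = Add(o, Mul(72, J, o)) (Function('D')(o, J) = Add(Mul(Mul(72, o), J), o) = Add(Mul(72, J, o), o) = Add(o, Mul(72, J, o)))
Pow(Add(Function('D')(O, -1075), -557915), Rational(1, 2)) = Pow(Add(Mul(156, Add(1, Mul(72, -1075))), -557915), Rational(1, 2)) = Pow(Add(Mul(156, Add(1, -77400)), -557915), Rational(1, 2)) = Pow(Add(Mul(156, -77399), -557915), Rational(1, 2)) = Pow(Add(-12074244, -557915), Rational(1, 2)) = Pow(-12632159, Rational(1, 2)) = Mul(I, Pow(12632159, Rational(1, 2)))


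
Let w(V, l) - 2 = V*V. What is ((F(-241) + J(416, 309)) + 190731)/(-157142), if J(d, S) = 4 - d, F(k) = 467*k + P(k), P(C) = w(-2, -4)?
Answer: -38889/78571 ≈ -0.49495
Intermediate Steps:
w(V, l) = 2 + V**2 (w(V, l) = 2 + V*V = 2 + V**2)
P(C) = 6 (P(C) = 2 + (-2)**2 = 2 + 4 = 6)
F(k) = 6 + 467*k (F(k) = 467*k + 6 = 6 + 467*k)
((F(-241) + J(416, 309)) + 190731)/(-157142) = (((6 + 467*(-241)) + (4 - 1*416)) + 190731)/(-157142) = (((6 - 112547) + (4 - 416)) + 190731)*(-1/157142) = ((-112541 - 412) + 190731)*(-1/157142) = (-112953 + 190731)*(-1/157142) = 77778*(-1/157142) = -38889/78571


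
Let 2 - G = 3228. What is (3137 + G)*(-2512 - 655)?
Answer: 281863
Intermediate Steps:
G = -3226 (G = 2 - 1*3228 = 2 - 3228 = -3226)
(3137 + G)*(-2512 - 655) = (3137 - 3226)*(-2512 - 655) = -89*(-3167) = 281863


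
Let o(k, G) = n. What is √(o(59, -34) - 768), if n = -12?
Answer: 2*I*√195 ≈ 27.928*I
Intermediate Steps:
o(k, G) = -12
√(o(59, -34) - 768) = √(-12 - 768) = √(-780) = 2*I*√195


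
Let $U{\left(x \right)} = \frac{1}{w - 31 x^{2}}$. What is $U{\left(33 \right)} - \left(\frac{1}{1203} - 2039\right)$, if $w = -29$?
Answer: $\frac{82879124605}{40646964} \approx 2039.0$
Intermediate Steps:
$U{\left(x \right)} = \frac{1}{-29 - 31 x^{2}}$
$U{\left(33 \right)} - \left(\frac{1}{1203} - 2039\right) = - \frac{1}{29 + 31 \cdot 33^{2}} - \left(\frac{1}{1203} - 2039\right) = - \frac{1}{29 + 31 \cdot 1089} - \left(\frac{1}{1203} - 2039\right) = - \frac{1}{29 + 33759} - - \frac{2452916}{1203} = - \frac{1}{33788} + \frac{2452916}{1203} = \frac{82879124605}{40646964}$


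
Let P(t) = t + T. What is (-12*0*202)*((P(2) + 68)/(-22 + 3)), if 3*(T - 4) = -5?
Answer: 0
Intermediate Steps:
T = 7/3 (T = 4 + (1/3)*(-5) = 4 - 5/3 = 7/3 ≈ 2.3333)
P(t) = 7/3 + t (P(t) = t + 7/3 = 7/3 + t)
(-12*0*202)*((P(2) + 68)/(-22 + 3)) = (-12*0*202)*(((7/3 + 2) + 68)/(-22 + 3)) = (0*202)*((13/3 + 68)/(-19)) = 0*((217/3)*(-1/19)) = 0*(-217/57) = 0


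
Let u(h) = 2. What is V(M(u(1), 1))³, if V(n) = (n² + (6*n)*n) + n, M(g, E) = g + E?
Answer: 287496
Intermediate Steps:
M(g, E) = E + g
V(n) = n + 7*n² (V(n) = (n² + 6*n²) + n = 7*n² + n = n + 7*n²)
V(M(u(1), 1))³ = ((1 + 2)*(1 + 7*(1 + 2)))³ = (3*(1 + 7*3))³ = (3*(1 + 21))³ = (3*22)³ = 66³ = 287496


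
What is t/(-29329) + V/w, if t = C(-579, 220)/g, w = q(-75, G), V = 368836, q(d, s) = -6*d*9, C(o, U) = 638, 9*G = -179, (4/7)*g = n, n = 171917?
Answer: 6509047293121918/71472528598275 ≈ 91.071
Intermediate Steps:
g = 1203419/4 (g = (7/4)*171917 = 1203419/4 ≈ 3.0086e+5)
G = -179/9 (G = (1/9)*(-179) = -179/9 ≈ -19.889)
q(d, s) = -54*d
w = 4050 (w = -54*(-75) = 4050)
t = 2552/1203419 (t = 638/(1203419/4) = 638*(4/1203419) = 2552/1203419 ≈ 0.0021206)
t/(-29329) + V/w = (2552/1203419)/(-29329) + 368836/4050 = (2552/1203419)*(-1/29329) + 368836*(1/4050) = -2552/35295075851 + 184418/2025 = 6509047293121918/71472528598275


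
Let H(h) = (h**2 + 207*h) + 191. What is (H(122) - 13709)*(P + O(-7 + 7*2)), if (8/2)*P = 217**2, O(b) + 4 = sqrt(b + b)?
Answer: 313270815 + 26620*sqrt(14) ≈ 3.1337e+8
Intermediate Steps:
O(b) = -4 + sqrt(2)*sqrt(b) (O(b) = -4 + sqrt(b + b) = -4 + sqrt(2*b) = -4 + sqrt(2)*sqrt(b))
H(h) = 191 + h**2 + 207*h
P = 47089/4 (P = (1/4)*217**2 = (1/4)*47089 = 47089/4 ≈ 11772.)
(H(122) - 13709)*(P + O(-7 + 7*2)) = ((191 + 122**2 + 207*122) - 13709)*(47089/4 + (-4 + sqrt(2)*sqrt(-7 + 7*2))) = ((191 + 14884 + 25254) - 13709)*(47089/4 + (-4 + sqrt(2)*sqrt(-7 + 14))) = (40329 - 13709)*(47089/4 + (-4 + sqrt(2)*sqrt(7))) = 26620*(47089/4 + (-4 + sqrt(14))) = 26620*(47073/4 + sqrt(14)) = 313270815 + 26620*sqrt(14)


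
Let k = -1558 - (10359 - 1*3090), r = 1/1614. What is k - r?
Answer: -14246779/1614 ≈ -8827.0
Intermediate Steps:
r = 1/1614 ≈ 0.00061958
k = -8827 (k = -1558 - (10359 - 3090) = -1558 - 1*7269 = -1558 - 7269 = -8827)
k - r = -8827 - 1*1/1614 = -8827 - 1/1614 = -14246779/1614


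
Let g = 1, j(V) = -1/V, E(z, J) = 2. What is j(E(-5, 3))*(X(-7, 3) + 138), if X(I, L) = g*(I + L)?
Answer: -67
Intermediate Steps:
X(I, L) = I + L (X(I, L) = 1*(I + L) = I + L)
j(E(-5, 3))*(X(-7, 3) + 138) = (-1/2)*((-7 + 3) + 138) = (-1*½)*(-4 + 138) = -½*134 = -67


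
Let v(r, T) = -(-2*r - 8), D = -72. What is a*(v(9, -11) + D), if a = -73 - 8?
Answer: 3726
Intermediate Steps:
a = -81
v(r, T) = 8 + 2*r (v(r, T) = -(-8 - 2*r) = 8 + 2*r)
a*(v(9, -11) + D) = -81*((8 + 2*9) - 72) = -81*((8 + 18) - 72) = -81*(26 - 72) = -81*(-46) = 3726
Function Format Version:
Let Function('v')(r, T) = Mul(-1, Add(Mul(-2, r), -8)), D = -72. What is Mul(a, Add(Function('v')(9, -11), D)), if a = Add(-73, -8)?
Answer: 3726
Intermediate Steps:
a = -81
Function('v')(r, T) = Add(8, Mul(2, r)) (Function('v')(r, T) = Mul(-1, Add(-8, Mul(-2, r))) = Add(8, Mul(2, r)))
Mul(a, Add(Function('v')(9, -11), D)) = Mul(-81, Add(Add(8, Mul(2, 9)), -72)) = Mul(-81, Add(Add(8, 18), -72)) = Mul(-81, Add(26, -72)) = Mul(-81, -46) = 3726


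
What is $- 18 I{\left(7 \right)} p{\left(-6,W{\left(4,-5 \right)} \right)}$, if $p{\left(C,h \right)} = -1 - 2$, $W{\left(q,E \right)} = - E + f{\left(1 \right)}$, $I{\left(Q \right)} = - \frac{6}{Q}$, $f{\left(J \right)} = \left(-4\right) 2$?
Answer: $- \frac{324}{7} \approx -46.286$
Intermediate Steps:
$f{\left(J \right)} = -8$
$W{\left(q,E \right)} = -8 - E$ ($W{\left(q,E \right)} = - E - 8 = -8 - E$)
$p{\left(C,h \right)} = -3$
$- 18 I{\left(7 \right)} p{\left(-6,W{\left(4,-5 \right)} \right)} = - 18 \left(- \frac{6}{7}\right) \left(-3\right) = - 18 \left(\left(-6\right) \frac{1}{7}\right) \left(-3\right) = \left(-18\right) \left(- \frac{6}{7}\right) \left(-3\right) = \frac{108}{7} \left(-3\right) = - \frac{324}{7}$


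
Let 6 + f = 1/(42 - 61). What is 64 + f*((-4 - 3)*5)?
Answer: 5241/19 ≈ 275.84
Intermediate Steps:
f = -115/19 (f = -6 + 1/(42 - 61) = -6 + 1/(-19) = -6 - 1/19 = -115/19 ≈ -6.0526)
64 + f*((-4 - 3)*5) = 64 - 115*(-4 - 3)*5/19 = 64 - (-805)*5/19 = 64 - 115/19*(-35) = 64 + 4025/19 = 5241/19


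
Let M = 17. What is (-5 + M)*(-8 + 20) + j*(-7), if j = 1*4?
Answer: 116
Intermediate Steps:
j = 4
(-5 + M)*(-8 + 20) + j*(-7) = (-5 + 17)*(-8 + 20) + 4*(-7) = 12*12 - 28 = 144 - 28 = 116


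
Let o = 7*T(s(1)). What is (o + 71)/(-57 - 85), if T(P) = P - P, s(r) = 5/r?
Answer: -1/2 ≈ -0.50000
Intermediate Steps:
T(P) = 0
o = 0 (o = 7*0 = 0)
(o + 71)/(-57 - 85) = (0 + 71)/(-57 - 85) = 71/(-142) = -1/142*71 = -1/2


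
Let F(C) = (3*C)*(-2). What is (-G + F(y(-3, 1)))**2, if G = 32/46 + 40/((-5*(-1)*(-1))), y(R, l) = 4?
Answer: 147456/529 ≈ 278.74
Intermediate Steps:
F(C) = -6*C
G = -168/23 (G = 32*(1/46) + 40/((5*(-1))) = 16/23 + 40/(-5) = 16/23 + 40*(-1/5) = 16/23 - 8 = -168/23 ≈ -7.3043)
(-G + F(y(-3, 1)))**2 = (-1*(-168/23) - 6*4)**2 = (168/23 - 24)**2 = (-384/23)**2 = 147456/529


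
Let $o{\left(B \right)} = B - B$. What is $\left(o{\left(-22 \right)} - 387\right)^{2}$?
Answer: $149769$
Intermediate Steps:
$o{\left(B \right)} = 0$
$\left(o{\left(-22 \right)} - 387\right)^{2} = \left(0 - 387\right)^{2} = \left(-387\right)^{2} = 149769$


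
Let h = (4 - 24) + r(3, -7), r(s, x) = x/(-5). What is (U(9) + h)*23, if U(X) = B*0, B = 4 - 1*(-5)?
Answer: -2139/5 ≈ -427.80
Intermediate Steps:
B = 9 (B = 4 + 5 = 9)
r(s, x) = -x/5 (r(s, x) = x*(-⅕) = -x/5)
h = -93/5 (h = (4 - 24) - ⅕*(-7) = -20 + 7/5 = -93/5 ≈ -18.600)
U(X) = 0 (U(X) = 9*0 = 0)
(U(9) + h)*23 = (0 - 93/5)*23 = -93/5*23 = -2139/5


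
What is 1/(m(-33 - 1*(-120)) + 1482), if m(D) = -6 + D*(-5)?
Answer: 1/1041 ≈ 0.00096061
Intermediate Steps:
m(D) = -6 - 5*D
1/(m(-33 - 1*(-120)) + 1482) = 1/((-6 - 5*(-33 - 1*(-120))) + 1482) = 1/((-6 - 5*(-33 + 120)) + 1482) = 1/((-6 - 5*87) + 1482) = 1/((-6 - 435) + 1482) = 1/(-441 + 1482) = 1/1041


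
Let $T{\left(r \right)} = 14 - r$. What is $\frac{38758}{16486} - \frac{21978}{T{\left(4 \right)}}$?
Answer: $- \frac{90485432}{41215} \approx -2195.4$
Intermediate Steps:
$\frac{38758}{16486} - \frac{21978}{T{\left(4 \right)}} = \frac{38758}{16486} - \frac{21978}{14 - 4} = 38758 \cdot \frac{1}{16486} - \frac{21978}{14 - 4} = \frac{19379}{8243} - \frac{21978}{10} = \frac{19379}{8243} - \frac{10989}{5} = - \frac{90485432}{41215}$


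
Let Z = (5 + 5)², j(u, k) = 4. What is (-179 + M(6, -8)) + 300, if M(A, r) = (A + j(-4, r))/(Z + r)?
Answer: 5571/46 ≈ 121.11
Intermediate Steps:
Z = 100 (Z = 10² = 100)
M(A, r) = (4 + A)/(100 + r) (M(A, r) = (A + 4)/(100 + r) = (4 + A)/(100 + r))
(-179 + M(6, -8)) + 300 = (-179 + (4 + 6)/(100 - 8)) + 300 = (-179 + 10/92) + 300 = (-179 + (1/92)*10) + 300 = (-179 + 5/46) + 300 = -8229/46 + 300 = 5571/46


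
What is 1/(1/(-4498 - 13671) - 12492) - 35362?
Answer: -8026012341107/226967149 ≈ -35362.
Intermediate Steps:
1/(1/(-4498 - 13671) - 12492) - 35362 = 1/(1/(-18169) - 12492) - 35362 = 1/(-1/18169 - 12492) - 35362 = 1/(-226967149/18169) - 35362 = -18169/226967149 - 35362 = -8026012341107/226967149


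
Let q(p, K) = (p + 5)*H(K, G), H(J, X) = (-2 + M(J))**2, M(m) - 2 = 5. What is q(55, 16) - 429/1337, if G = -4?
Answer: 2005071/1337 ≈ 1499.7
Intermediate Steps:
M(m) = 7 (M(m) = 2 + 5 = 7)
H(J, X) = 25 (H(J, X) = (-2 + 7)**2 = 5**2 = 25)
q(p, K) = 125 + 25*p (q(p, K) = (p + 5)*25 = (5 + p)*25 = 125 + 25*p)
q(55, 16) - 429/1337 = (125 + 25*55) - 429/1337 = (125 + 1375) - 429/1337 = 1500 - 1*429/1337 = 1500 - 429/1337 = 2005071/1337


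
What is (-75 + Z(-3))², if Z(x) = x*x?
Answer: 4356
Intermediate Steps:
Z(x) = x²
(-75 + Z(-3))² = (-75 + (-3)²)² = (-75 + 9)² = (-66)² = 4356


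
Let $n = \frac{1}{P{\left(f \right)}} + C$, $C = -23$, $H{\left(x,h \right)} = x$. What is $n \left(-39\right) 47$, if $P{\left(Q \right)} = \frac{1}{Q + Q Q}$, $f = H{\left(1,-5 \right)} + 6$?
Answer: $-60489$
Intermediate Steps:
$f = 7$ ($f = 1 + 6 = 7$)
$P{\left(Q \right)} = \frac{1}{Q + Q^{2}}$
$n = 33$ ($n = \frac{1}{\frac{1}{7} \frac{1}{1 + 7}} - 23 = \frac{1}{\frac{1}{7} \cdot \frac{1}{8}} - 23 = \frac{1}{\frac{1}{56}} - 23 = 56 - 23 = 33$)
$n \left(-39\right) 47 = 33 \left(-39\right) 47 = \left(-1287\right) 47 = -60489$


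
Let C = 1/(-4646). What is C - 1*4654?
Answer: -21622485/4646 ≈ -4654.0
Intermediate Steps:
C = -1/4646 ≈ -0.00021524
C - 1*4654 = -1/4646 - 1*4654 = -1/4646 - 4654 = -21622485/4646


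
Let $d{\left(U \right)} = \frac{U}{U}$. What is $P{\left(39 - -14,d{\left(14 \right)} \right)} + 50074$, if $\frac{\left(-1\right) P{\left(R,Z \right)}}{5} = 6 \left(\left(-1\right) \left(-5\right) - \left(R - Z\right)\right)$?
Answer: $51484$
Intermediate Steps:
$d{\left(U \right)} = 1$
$P{\left(R,Z \right)} = -150 - 30 Z + 30 R$ ($P{\left(R,Z \right)} = - 5 \cdot 6 \left(\left(-1\right) \left(-5\right) - \left(R - Z\right)\right) = - 5 \cdot 6 \left(5 - \left(R - Z\right)\right) = - 5 \cdot 6 \left(5 + Z - R\right) = - 5 \left(30 - 6 R + 6 Z\right) = -150 - 30 Z + 30 R$)
$P{\left(39 - -14,d{\left(14 \right)} \right)} + 50074 = \left(-150 - 30 + 30 \left(39 - -14\right)\right) + 50074 = \left(-150 - 30 + 30 \left(39 + 14\right)\right) + 50074 = \left(-150 - 30 + 30 \cdot 53\right) + 50074 = \left(-150 - 30 + 1590\right) + 50074 = 1410 + 50074 = 51484$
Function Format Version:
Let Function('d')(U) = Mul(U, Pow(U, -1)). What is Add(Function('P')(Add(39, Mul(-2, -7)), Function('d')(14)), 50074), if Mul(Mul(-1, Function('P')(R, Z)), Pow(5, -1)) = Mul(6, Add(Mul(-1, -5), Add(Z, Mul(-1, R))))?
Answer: 51484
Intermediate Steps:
Function('d')(U) = 1
Function('P')(R, Z) = Add(-150, Mul(-30, Z), Mul(30, R)) (Function('P')(R, Z) = Mul(-5, Mul(6, Add(Mul(-1, -5), Add(Z, Mul(-1, R))))) = Mul(-5, Mul(6, Add(5, Add(Z, Mul(-1, R))))) = Mul(-5, Mul(6, Add(5, Z, Mul(-1, R)))) = Mul(-5, Add(30, Mul(-6, R), Mul(6, Z))) = Add(-150, Mul(-30, Z), Mul(30, R)))
Add(Function('P')(Add(39, Mul(-2, -7)), Function('d')(14)), 50074) = Add(Add(-150, Mul(-30, 1), Mul(30, Add(39, Mul(-2, -7)))), 50074) = Add(Add(-150, -30, Mul(30, Add(39, 14))), 50074) = Add(Add(-150, -30, Mul(30, 53)), 50074) = Add(Add(-150, -30, 1590), 50074) = Add(1410, 50074) = 51484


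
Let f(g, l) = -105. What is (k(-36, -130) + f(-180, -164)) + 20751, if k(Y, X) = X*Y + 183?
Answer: 25509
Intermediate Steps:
k(Y, X) = 183 + X*Y
(k(-36, -130) + f(-180, -164)) + 20751 = ((183 - 130*(-36)) - 105) + 20751 = ((183 + 4680) - 105) + 20751 = (4863 - 105) + 20751 = 4758 + 20751 = 25509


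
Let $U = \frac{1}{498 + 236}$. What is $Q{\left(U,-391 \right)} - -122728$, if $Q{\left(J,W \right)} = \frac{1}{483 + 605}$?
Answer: $\frac{133528065}{1088} \approx 1.2273 \cdot 10^{5}$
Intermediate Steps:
$U = \frac{1}{734} \approx 0.0013624$
$Q{\left(J,W \right)} = \frac{1}{1088}$
$Q{\left(U,-391 \right)} - -122728 = \frac{1}{1088} - -122728 = \frac{1}{1088} + 122728 = \frac{133528065}{1088}$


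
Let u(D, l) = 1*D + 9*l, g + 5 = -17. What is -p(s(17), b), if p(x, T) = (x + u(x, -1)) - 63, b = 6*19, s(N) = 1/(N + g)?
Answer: 362/5 ≈ 72.400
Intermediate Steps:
g = -22 (g = -5 - 17 = -22)
s(N) = 1/(-22 + N) (s(N) = 1/(N - 22) = 1/(-22 + N))
b = 114
u(D, l) = D + 9*l
p(x, T) = -72 + 2*x (p(x, T) = (x + (x + 9*(-1))) - 63 = (x + (x - 9)) - 63 = (x + (-9 + x)) - 63 = (-9 + 2*x) - 63 = -72 + 2*x)
-p(s(17), b) = -(-72 + 2/(-22 + 17)) = -(-72 + 2/(-5)) = -(-72 + 2*(-⅕)) = -(-72 - ⅖) = -1*(-362/5) = 362/5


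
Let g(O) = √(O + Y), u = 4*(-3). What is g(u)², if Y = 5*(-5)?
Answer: -37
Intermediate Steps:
Y = -25
u = -12
g(O) = √(-25 + O) (g(O) = √(O - 25) = √(-25 + O))
g(u)² = (√(-25 - 12))² = (√(-37))² = (I*√37)² = -37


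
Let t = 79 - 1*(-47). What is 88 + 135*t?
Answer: 17098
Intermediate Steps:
t = 126 (t = 79 + 47 = 126)
88 + 135*t = 88 + 135*126 = 88 + 17010 = 17098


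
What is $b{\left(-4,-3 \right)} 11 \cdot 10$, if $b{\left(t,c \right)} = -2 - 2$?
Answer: $-440$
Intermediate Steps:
$b{\left(t,c \right)} = -4$ ($b{\left(t,c \right)} = -2 - 2 = -4$)
$b{\left(-4,-3 \right)} 11 \cdot 10 = \left(-4\right) 11 \cdot 10 = \left(-44\right) 10 = -440$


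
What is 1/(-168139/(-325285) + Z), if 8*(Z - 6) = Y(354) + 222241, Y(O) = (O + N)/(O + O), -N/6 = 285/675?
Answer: 1381810680/38395964280413 ≈ 3.5988e-5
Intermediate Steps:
N = -38/15 (N = -1710/675 = -6*19/45 = -38/15 ≈ -2.5333)
Y(O) = (-38/15 + O)/(2*O) (Y(O) = (O - 38/15)/(O + O) = (-38/15 + O)/((2*O)) = (-38/15 + O)*(1/(2*O)) = (-38/15 + O)/(2*O))
Z = 590178613/21240 (Z = 6 + ((1/30)*(-38 + 15*354)/354 + 222241)/8 = 6 + ((1/30)*(1/354)*(-38 + 5310) + 222241)/8 = 6 + ((1/30)*(1/354)*5272 + 222241)/8 = 6 + (1318/2655 + 222241)/8 = 6 + (1/8)*(590051173/2655) = 6 + 590051173/21240 = 590178613/21240 ≈ 27786.)
1/(-168139/(-325285) + Z) = 1/(-168139/(-325285) + 590178613/21240) = 1/(-168139*(-1/325285) + 590178613/21240) = 1/(168139/325285 + 590178613/21240) = 1/(38395964280413/1381810680) = 1381810680/38395964280413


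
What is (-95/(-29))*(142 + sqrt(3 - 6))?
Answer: 13490/29 + 95*I*sqrt(3)/29 ≈ 465.17 + 5.674*I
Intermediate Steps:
(-95/(-29))*(142 + sqrt(3 - 6)) = (-95*(-1/29))*(142 + sqrt(-3)) = 95*(142 + I*sqrt(3))/29 = 13490/29 + 95*I*sqrt(3)/29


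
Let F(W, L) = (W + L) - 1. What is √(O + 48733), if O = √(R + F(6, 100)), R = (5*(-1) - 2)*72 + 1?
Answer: √(48733 + I*√398) ≈ 220.76 + 0.0452*I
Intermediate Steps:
F(W, L) = -1 + L + W (F(W, L) = (L + W) - 1 = -1 + L + W)
R = -503 (R = (-5 - 2)*72 + 1 = -7*72 + 1 = -504 + 1 = -503)
O = I*√398 (O = √(-503 + (-1 + 100 + 6)) = √(-503 + 105) = √(-398) = I*√398 ≈ 19.95*I)
√(O + 48733) = √(I*√398 + 48733) = √(48733 + I*√398)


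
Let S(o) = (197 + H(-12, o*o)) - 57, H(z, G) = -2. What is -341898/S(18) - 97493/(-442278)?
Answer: -25200084935/10172394 ≈ -2477.3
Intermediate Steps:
S(o) = 138 (S(o) = (197 - 2) - 57 = 195 - 57 = 138)
-341898/S(18) - 97493/(-442278) = -341898/138 - 97493/(-442278) = -341898*1/138 - 97493*(-1/442278) = -56983/23 + 97493/442278 = -25200084935/10172394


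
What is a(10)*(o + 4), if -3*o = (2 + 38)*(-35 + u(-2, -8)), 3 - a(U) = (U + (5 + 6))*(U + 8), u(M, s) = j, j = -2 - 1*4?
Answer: -206500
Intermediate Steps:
j = -6 (j = -2 - 4 = -6)
u(M, s) = -6
a(U) = 3 - (8 + U)*(11 + U) (a(U) = 3 - (U + (5 + 6))*(U + 8) = 3 - (U + 11)*(8 + U) = 3 - (11 + U)*(8 + U) = 3 - (8 + U)*(11 + U))
o = 1640/3 (o = -(2 + 38)*(-35 - 6)/3 = -40*(-41)/3 = -⅓*(-1640) = 1640/3 ≈ 546.67)
a(10)*(o + 4) = (-85 - 1*10² - 19*10)*(1640/3 + 4) = (-85 - 1*100 - 190)*(1652/3) = (-85 - 100 - 190)*(1652/3) = -375*1652/3 = -206500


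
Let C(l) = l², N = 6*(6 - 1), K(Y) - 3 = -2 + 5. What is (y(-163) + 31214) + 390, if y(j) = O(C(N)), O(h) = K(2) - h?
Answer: 30710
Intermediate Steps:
K(Y) = 6 (K(Y) = 3 + (-2 + 5) = 3 + 3 = 6)
N = 30 (N = 6*5 = 30)
O(h) = 6 - h
y(j) = -894 (y(j) = 6 - 1*30² = 6 - 1*900 = 6 - 900 = -894)
(y(-163) + 31214) + 390 = (-894 + 31214) + 390 = 30320 + 390 = 30710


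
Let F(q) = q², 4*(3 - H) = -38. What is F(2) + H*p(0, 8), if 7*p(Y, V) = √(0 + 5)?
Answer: 4 + 25*√5/14 ≈ 7.9930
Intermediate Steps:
H = 25/2 (H = 3 - ¼*(-38) = 3 + 19/2 = 25/2 ≈ 12.500)
p(Y, V) = √5/7 (p(Y, V) = √(0 + 5)/7 = √5/7)
F(2) + H*p(0, 8) = 2² + 25*(√5/7)/2 = 4 + 25*√5/14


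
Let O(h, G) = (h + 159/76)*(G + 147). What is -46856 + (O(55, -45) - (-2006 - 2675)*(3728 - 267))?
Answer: 614076519/38 ≈ 1.6160e+7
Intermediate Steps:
O(h, G) = (147 + G)*(159/76 + h) (O(h, G) = (h + 159*(1/76))*(147 + G) = (h + 159/76)*(147 + G) = (159/76 + h)*(147 + G) = (147 + G)*(159/76 + h))
-46856 + (O(55, -45) - (-2006 - 2675)*(3728 - 267)) = -46856 + ((23373/76 + 147*55 + (159/76)*(-45) - 45*55) - (-2006 - 2675)*(3728 - 267)) = -46856 + ((23373/76 + 8085 - 7155/76 - 2475) - (-4681)*3461) = -46856 + (221289/38 - 1*(-16200941)) = -46856 + (221289/38 + 16200941) = -46856 + 615857047/38 = 614076519/38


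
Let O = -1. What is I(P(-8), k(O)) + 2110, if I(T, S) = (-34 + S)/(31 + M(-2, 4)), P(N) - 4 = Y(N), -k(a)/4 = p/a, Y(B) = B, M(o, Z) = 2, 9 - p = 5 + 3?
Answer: 23200/11 ≈ 2109.1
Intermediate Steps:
p = 1 (p = 9 - (5 + 3) = 9 - 1*8 = 9 - 8 = 1)
k(a) = -4/a
P(N) = 4 + N
I(T, S) = -34/33 + S/33 (I(T, S) = (-34 + S)/(31 + 2) = (-34 + S)/33 = (-34 + S)*(1/33) = -34/33 + S/33)
I(P(-8), k(O)) + 2110 = (-34/33 + (-4/(-1))/33) + 2110 = (-34/33 + (-4*(-1))/33) + 2110 = (-34/33 + (1/33)*4) + 2110 = (-34/33 + 4/33) + 2110 = -10/11 + 2110 = 23200/11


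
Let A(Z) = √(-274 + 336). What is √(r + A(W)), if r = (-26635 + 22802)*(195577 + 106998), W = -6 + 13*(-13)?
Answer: √(-1159769975 + √62) ≈ 34055.0*I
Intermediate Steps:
W = -175 (W = -6 - 169 = -175)
A(Z) = √62
r = -1159769975 (r = -3833*302575 = -1159769975)
√(r + A(W)) = √(-1159769975 + √62)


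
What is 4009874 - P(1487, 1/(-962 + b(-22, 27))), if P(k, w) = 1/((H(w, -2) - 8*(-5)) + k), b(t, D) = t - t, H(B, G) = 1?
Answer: 6127087471/1528 ≈ 4.0099e+6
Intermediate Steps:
b(t, D) = 0
P(k, w) = 1/(41 + k) (P(k, w) = 1/((1 - 8*(-5)) + k) = 1/((1 + 40) + k) = 1/(41 + k))
4009874 - P(1487, 1/(-962 + b(-22, 27))) = 4009874 - 1/(41 + 1487) = 4009874 - 1/1528 = 6127087471/1528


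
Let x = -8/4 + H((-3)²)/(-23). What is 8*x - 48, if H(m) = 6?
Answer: -1520/23 ≈ -66.087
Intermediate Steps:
x = -52/23 (x = -8/4 + 6/(-23) = -8*¼ + 6*(-1/23) = -2 - 6/23 = -52/23 ≈ -2.2609)
8*x - 48 = 8*(-52/23) - 48 = -416/23 - 48 = -1520/23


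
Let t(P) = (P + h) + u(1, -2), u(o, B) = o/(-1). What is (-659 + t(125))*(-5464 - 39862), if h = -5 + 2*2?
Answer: 24294736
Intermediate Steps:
u(o, B) = -o (u(o, B) = o*(-1) = -o)
h = -1 (h = -5 + 4 = -1)
t(P) = -2 + P (t(P) = (P - 1) - 1*1 = (-1 + P) - 1 = -2 + P)
(-659 + t(125))*(-5464 - 39862) = (-659 + (-2 + 125))*(-5464 - 39862) = (-659 + 123)*(-45326) = -536*(-45326) = 24294736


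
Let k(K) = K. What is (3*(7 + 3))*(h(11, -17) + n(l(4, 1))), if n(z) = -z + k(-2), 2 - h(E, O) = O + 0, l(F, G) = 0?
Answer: 510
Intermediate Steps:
h(E, O) = 2 - O (h(E, O) = 2 - (O + 0) = 2 - O)
n(z) = -2 - z (n(z) = -z - 2 = -2 - z)
(3*(7 + 3))*(h(11, -17) + n(l(4, 1))) = (3*(7 + 3))*((2 - 1*(-17)) + (-2 - 1*0)) = (3*10)*((2 + 17) + (-2 + 0)) = 30*(19 - 2) = 30*17 = 510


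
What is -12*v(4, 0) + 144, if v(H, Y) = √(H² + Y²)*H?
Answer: -48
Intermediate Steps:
v(H, Y) = H*√(H² + Y²)
-12*v(4, 0) + 144 = -48*√(4² + 0²) + 144 = -48*√(16 + 0) + 144 = -48*√16 + 144 = -48*4 + 144 = -12*16 + 144 = -192 + 144 = -48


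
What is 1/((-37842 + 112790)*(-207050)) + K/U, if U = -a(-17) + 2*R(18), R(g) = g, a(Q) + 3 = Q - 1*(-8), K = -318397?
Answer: -617609920076231/93107900400 ≈ -6633.3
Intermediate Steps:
a(Q) = 5 + Q (a(Q) = -3 + (Q - 1*(-8)) = -3 + (Q + 8) = -3 + (8 + Q) = 5 + Q)
U = 48 (U = -(5 - 17) + 2*18 = -1*(-12) + 36 = 12 + 36 = 48)
1/((-37842 + 112790)*(-207050)) + K/U = 1/((-37842 + 112790)*(-207050)) - 318397/48 = -1/207050/74948 - 318397*1/48 = (1/74948)*(-1/207050) - 318397/48 = -1/15517983400 - 318397/48 = -617609920076231/93107900400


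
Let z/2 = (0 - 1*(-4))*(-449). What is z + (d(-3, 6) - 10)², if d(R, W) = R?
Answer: -3423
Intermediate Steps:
z = -3592 (z = 2*((0 - 1*(-4))*(-449)) = 2*((0 + 4)*(-449)) = 2*(4*(-449)) = 2*(-1796) = -3592)
z + (d(-3, 6) - 10)² = -3592 + (-3 - 10)² = -3592 + (-13)² = -3592 + 169 = -3423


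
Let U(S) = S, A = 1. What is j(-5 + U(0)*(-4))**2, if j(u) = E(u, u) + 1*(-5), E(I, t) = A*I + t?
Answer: 225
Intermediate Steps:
E(I, t) = I + t (E(I, t) = 1*I + t = I + t)
j(u) = -5 + 2*u (j(u) = (u + u) + 1*(-5) = 2*u - 5 = -5 + 2*u)
j(-5 + U(0)*(-4))**2 = (-5 + 2*(-5 + 0*(-4)))**2 = (-5 + 2*(-5 + 0))**2 = (-5 + 2*(-5))**2 = (-5 - 10)**2 = (-15)**2 = 225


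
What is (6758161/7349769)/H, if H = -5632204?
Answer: -6758161/41395398360876 ≈ -1.6326e-7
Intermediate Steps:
(6758161/7349769)/H = (6758161/7349769)/(-5632204) = (6758161*(1/7349769))*(-1/5632204) = (6758161/7349769)*(-1/5632204) = -6758161/41395398360876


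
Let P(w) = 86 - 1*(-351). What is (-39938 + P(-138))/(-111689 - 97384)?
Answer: 13167/69691 ≈ 0.18893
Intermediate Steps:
P(w) = 437 (P(w) = 86 + 351 = 437)
(-39938 + P(-138))/(-111689 - 97384) = (-39938 + 437)/(-111689 - 97384) = -39501/(-209073) = -39501*(-1/209073) = 13167/69691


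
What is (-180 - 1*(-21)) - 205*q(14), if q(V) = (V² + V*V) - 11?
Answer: -78264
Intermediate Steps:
q(V) = -11 + 2*V² (q(V) = (V² + V²) - 11 = 2*V² - 11 = -11 + 2*V²)
(-180 - 1*(-21)) - 205*q(14) = (-180 - 1*(-21)) - 205*(-11 + 2*14²) = (-180 + 21) - 205*(-11 + 2*196) = -159 - 205*(-11 + 392) = -159 - 205*381 = -159 - 78105 = -78264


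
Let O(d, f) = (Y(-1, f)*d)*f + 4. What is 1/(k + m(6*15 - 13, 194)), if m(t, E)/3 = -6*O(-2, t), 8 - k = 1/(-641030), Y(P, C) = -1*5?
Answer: -641030/8925701719 ≈ -7.1818e-5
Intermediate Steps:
Y(P, C) = -5
O(d, f) = 4 - 5*d*f (O(d, f) = (-5*d)*f + 4 = -5*d*f + 4 = 4 - 5*d*f)
k = 5128241/641030 (k = 8 - 1/(-641030) = 8 - 1*(-1/641030) = 8 + 1/641030 = 5128241/641030 ≈ 8.0000)
m(t, E) = -72 - 180*t (m(t, E) = 3*(-6*(4 - 5*(-2)*t)) = 3*(-6*(4 + 10*t)) = 3*(-24 - 60*t) = -72 - 180*t)
1/(k + m(6*15 - 13, 194)) = 1/(5128241/641030 + (-72 - 180*(6*15 - 13))) = 1/(5128241/641030 + (-72 - 180*(90 - 13))) = 1/(5128241/641030 + (-72 - 180*77)) = 1/(5128241/641030 + (-72 - 13860)) = 1/(5128241/641030 - 13932) = 1/(-8925701719/641030) = -641030/8925701719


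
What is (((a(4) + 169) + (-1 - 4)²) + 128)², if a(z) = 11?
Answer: 110889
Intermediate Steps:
(((a(4) + 169) + (-1 - 4)²) + 128)² = (((11 + 169) + (-1 - 4)²) + 128)² = ((180 + (-5)²) + 128)² = ((180 + 25) + 128)² = (205 + 128)² = 333² = 110889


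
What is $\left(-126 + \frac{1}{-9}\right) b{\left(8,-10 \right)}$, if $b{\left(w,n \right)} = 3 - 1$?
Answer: $- \frac{2270}{9} \approx -252.22$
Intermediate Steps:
$b{\left(w,n \right)} = 2$
$\left(-126 + \frac{1}{-9}\right) b{\left(8,-10 \right)} = \left(-126 + \frac{1}{-9}\right) 2 = \left(-126 - \frac{1}{9}\right) 2 = \left(- \frac{1135}{9}\right) 2 = - \frac{2270}{9}$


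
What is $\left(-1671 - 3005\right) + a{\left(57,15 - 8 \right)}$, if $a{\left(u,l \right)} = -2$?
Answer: $-4678$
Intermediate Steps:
$\left(-1671 - 3005\right) + a{\left(57,15 - 8 \right)} = \left(-1671 - 3005\right) - 2 = -4676 - 2 = -4678$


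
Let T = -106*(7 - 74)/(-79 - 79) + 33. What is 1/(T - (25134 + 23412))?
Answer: -79/3836078 ≈ -2.0594e-5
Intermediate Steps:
T = -944/79 (T = -(-7102)/(-158) + 33 = -(-7102)*(-1)/158 + 33 = -106*67/158 + 33 = -3551/79 + 33 = -944/79 ≈ -11.949)
1/(T - (25134 + 23412)) = 1/(-944/79 - (25134 + 23412)) = 1/(-944/79 - 1*48546) = 1/(-944/79 - 48546) = 1/(-3836078/79) = -79/3836078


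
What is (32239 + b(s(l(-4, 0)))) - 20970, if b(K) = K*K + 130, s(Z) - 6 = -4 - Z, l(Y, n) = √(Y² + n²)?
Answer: 11403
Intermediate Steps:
s(Z) = 2 - Z (s(Z) = 6 + (-4 - Z) = 2 - Z)
b(K) = 130 + K² (b(K) = K² + 130 = 130 + K²)
(32239 + b(s(l(-4, 0)))) - 20970 = (32239 + (130 + (2 - √((-4)² + 0²))²)) - 20970 = (32239 + (130 + (2 - √(16 + 0))²)) - 20970 = (32239 + (130 + (2 - √16)²)) - 20970 = (32239 + (130 + (2 - 1*4)²)) - 20970 = (32239 + (130 + (2 - 4)²)) - 20970 = (32239 + (130 + (-2)²)) - 20970 = (32239 + (130 + 4)) - 20970 = (32239 + 134) - 20970 = 32373 - 20970 = 11403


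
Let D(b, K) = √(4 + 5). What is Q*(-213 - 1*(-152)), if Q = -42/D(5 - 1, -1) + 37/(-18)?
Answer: 17629/18 ≈ 979.39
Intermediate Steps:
D(b, K) = 3 (D(b, K) = √9 = 3)
Q = -289/18 (Q = -42/3 + 37/(-18) = -42*⅓ + 37*(-1/18) = -14 - 37/18 = -289/18 ≈ -16.056)
Q*(-213 - 1*(-152)) = -289*(-213 - 1*(-152))/18 = -289*(-213 + 152)/18 = -289/18*(-61) = 17629/18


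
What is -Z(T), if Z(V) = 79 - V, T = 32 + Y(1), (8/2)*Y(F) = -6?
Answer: -97/2 ≈ -48.500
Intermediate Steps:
Y(F) = -3/2 (Y(F) = (¼)*(-6) = -3/2)
T = 61/2 (T = 32 - 3/2 = 61/2 ≈ 30.500)
-Z(T) = -(79 - 1*61/2) = -(79 - 61/2) = -1*97/2 = -97/2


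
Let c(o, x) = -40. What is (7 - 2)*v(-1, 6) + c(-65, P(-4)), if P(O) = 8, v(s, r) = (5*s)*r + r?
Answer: -160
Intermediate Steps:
v(s, r) = r + 5*r*s (v(s, r) = 5*r*s + r = r + 5*r*s)
(7 - 2)*v(-1, 6) + c(-65, P(-4)) = (7 - 2)*(6*(1 + 5*(-1))) - 40 = 5*(6*(1 - 5)) - 40 = 5*(6*(-4)) - 40 = 5*(-24) - 40 = -120 - 40 = -160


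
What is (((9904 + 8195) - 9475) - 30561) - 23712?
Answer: -45649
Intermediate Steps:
(((9904 + 8195) - 9475) - 30561) - 23712 = ((18099 - 9475) - 30561) - 23712 = (8624 - 30561) - 23712 = -21937 - 23712 = -45649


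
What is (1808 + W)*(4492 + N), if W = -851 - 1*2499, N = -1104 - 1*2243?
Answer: -1765590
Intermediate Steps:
N = -3347 (N = -1104 - 2243 = -3347)
W = -3350 (W = -851 - 2499 = -3350)
(1808 + W)*(4492 + N) = (1808 - 3350)*(4492 - 3347) = -1542*1145 = -1765590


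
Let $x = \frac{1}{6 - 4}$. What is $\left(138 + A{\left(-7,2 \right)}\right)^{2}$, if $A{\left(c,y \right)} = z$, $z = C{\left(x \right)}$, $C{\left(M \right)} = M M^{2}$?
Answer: $\frac{1221025}{64} \approx 19079.0$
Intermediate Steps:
$x = \frac{1}{2} \approx 0.5$
$C{\left(M \right)} = M^{3}$
$z = \frac{1}{8}$ ($z = \left(\frac{1}{2}\right)^{3} = \frac{1}{8} \approx 0.125$)
$A{\left(c,y \right)} = \frac{1}{8}$
$\left(138 + A{\left(-7,2 \right)}\right)^{2} = \left(138 + \frac{1}{8}\right)^{2} = \left(\frac{1105}{8}\right)^{2} = \frac{1221025}{64}$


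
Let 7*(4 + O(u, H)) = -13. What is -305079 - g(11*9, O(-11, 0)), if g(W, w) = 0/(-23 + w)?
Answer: -305079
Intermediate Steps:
O(u, H) = -41/7 (O(u, H) = -4 + (1/7)*(-13) = -4 - 13/7 = -41/7)
g(W, w) = 0
-305079 - g(11*9, O(-11, 0)) = -305079 - 1*0 = -305079 + 0 = -305079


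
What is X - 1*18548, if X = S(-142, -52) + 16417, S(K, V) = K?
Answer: -2273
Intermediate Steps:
X = 16275 (X = -142 + 16417 = 16275)
X - 1*18548 = 16275 - 1*18548 = 16275 - 18548 = -2273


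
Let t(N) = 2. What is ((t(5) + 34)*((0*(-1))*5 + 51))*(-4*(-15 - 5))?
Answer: 146880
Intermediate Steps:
((t(5) + 34)*((0*(-1))*5 + 51))*(-4*(-15 - 5)) = ((2 + 34)*((0*(-1))*5 + 51))*(-4*(-15 - 5)) = (36*(0*5 + 51))*(-4*(-20)) = (36*(0 + 51))*80 = (36*51)*80 = 1836*80 = 146880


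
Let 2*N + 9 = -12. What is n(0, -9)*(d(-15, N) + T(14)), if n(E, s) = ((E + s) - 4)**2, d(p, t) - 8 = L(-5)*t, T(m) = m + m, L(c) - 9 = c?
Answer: -1014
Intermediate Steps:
L(c) = 9 + c
T(m) = 2*m
N = -21/2 (N = -9/2 + (1/2)*(-12) = -9/2 - 6 = -21/2 ≈ -10.500)
d(p, t) = 8 + 4*t (d(p, t) = 8 + (9 - 5)*t = 8 + 4*t)
n(E, s) = (-4 + E + s)**2
n(0, -9)*(d(-15, N) + T(14)) = (-4 + 0 - 9)**2*((8 + 4*(-21/2)) + 2*14) = (-13)**2*((8 - 42) + 28) = 169*(-34 + 28) = 169*(-6) = -1014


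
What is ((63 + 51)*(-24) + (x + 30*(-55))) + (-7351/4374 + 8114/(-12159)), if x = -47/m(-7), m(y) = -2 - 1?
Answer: -25839371743/5909274 ≈ -4372.7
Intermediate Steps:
m(y) = -3
x = 47/3 (x = -47/(-3) = -47*(-⅓) = 47/3 ≈ 15.667)
((63 + 51)*(-24) + (x + 30*(-55))) + (-7351/4374 + 8114/(-12159)) = ((63 + 51)*(-24) + (47/3 + 30*(-55))) + (-7351/4374 + 8114/(-12159)) = (114*(-24) + (47/3 - 1650)) + (-7351*1/4374 + 8114*(-1/12159)) = (-2736 - 4903/3) + (-7351/4374 - 8114/12159) = -13111/3 - 13874605/5909274 = -25839371743/5909274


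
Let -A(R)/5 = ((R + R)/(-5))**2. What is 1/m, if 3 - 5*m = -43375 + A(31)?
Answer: 25/220734 ≈ 0.00011326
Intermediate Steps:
A(R) = -4*R**2/5 (A(R) = -5*(R + R)**2/25 = -5*4*R**2/25 = -4*R**2/5)
m = 220734/25 (m = 3/5 - (-43375 - 4/5*31**2)/5 = 3/5 - (-43375 - 4/5*961)/5 = 3/5 - (-43375 - 3844/5)/5 = 3/5 - 1/5*(-220719/5) = 3/5 + 220719/25 = 220734/25 ≈ 8829.4)
1/m = 1/(220734/25) = 25/220734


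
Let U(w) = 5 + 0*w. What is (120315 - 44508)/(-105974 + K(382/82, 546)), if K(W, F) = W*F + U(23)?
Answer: -1036029/1413481 ≈ -0.73296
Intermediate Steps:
U(w) = 5 (U(w) = 5 + 0 = 5)
K(W, F) = 5 + F*W (K(W, F) = W*F + 5 = F*W + 5 = 5 + F*W)
(120315 - 44508)/(-105974 + K(382/82, 546)) = (120315 - 44508)/(-105974 + (5 + 546*(382/82))) = 75807/(-105974 + (5 + 546*(382*(1/82)))) = 75807/(-105974 + (5 + 546*(191/41))) = 75807/(-105974 + (5 + 104286/41)) = 75807/(-105974 + 104491/41) = 75807/(-4240443/41) = 75807*(-41/4240443) = -1036029/1413481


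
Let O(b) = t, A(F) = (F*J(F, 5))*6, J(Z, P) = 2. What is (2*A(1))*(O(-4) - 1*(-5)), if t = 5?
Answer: 240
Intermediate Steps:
A(F) = 12*F (A(F) = (F*2)*6 = (2*F)*6 = 12*F)
O(b) = 5
(2*A(1))*(O(-4) - 1*(-5)) = (2*(12*1))*(5 - 1*(-5)) = (2*12)*(5 + 5) = 24*10 = 240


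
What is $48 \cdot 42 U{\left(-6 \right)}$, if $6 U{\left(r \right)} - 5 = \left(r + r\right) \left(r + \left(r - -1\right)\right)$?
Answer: $46032$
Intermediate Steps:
$U{\left(r \right)} = \frac{5}{6} + \frac{r \left(1 + 2 r\right)}{3}$ ($U{\left(r \right)} = \frac{5}{6} + \frac{\left(r + r\right) \left(r + \left(r - -1\right)\right)}{6} = \frac{5}{6} + \frac{2 r \left(r + \left(r + 1\right)\right)}{6} = \frac{5}{6} + \frac{2 r \left(r + \left(1 + r\right)\right)}{6} = \frac{5}{6} + \frac{2 r \left(1 + 2 r\right)}{6} = \frac{5}{6} + \frac{r \left(1 + 2 r\right)}{3}$)
$48 \cdot 42 U{\left(-6 \right)} = 48 \cdot 42 \left(\frac{5}{6} + \frac{1}{3} \left(-6\right) + \frac{2 \left(-6\right)^{2}}{3}\right) = 2016 \left(\frac{5}{6} - 2 + \frac{2}{3} \cdot 36\right) = 2016 \left(\frac{5}{6} - 2 + 24\right) = 2016 \cdot \frac{137}{6} = 46032$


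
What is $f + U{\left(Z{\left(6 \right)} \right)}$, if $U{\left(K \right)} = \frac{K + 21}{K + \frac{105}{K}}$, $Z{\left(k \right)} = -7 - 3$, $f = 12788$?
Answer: $\frac{524286}{41} \approx 12787.0$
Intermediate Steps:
$Z{\left(k \right)} = -10$ ($Z{\left(k \right)} = -7 - 3 = -10$)
$U{\left(K \right)} = \frac{21 + K}{K + \frac{105}{K}}$
$f + U{\left(Z{\left(6 \right)} \right)} = 12788 - \frac{10 \left(21 - 10\right)}{105 + \left(-10\right)^{2}} = 12788 - 10 \frac{1}{105 + 100} \cdot 11 = 12788 - 10 \cdot \frac{1}{205} \cdot 11 = 12788 - \frac{2}{41} \cdot 11 = 12788 - \frac{22}{41} = \frac{524286}{41}$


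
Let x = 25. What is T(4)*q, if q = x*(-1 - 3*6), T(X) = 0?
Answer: 0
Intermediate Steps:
q = -475 (q = 25*(-1 - 3*6) = 25*(-1 - 18) = 25*(-19) = -475)
T(4)*q = 0*(-475) = 0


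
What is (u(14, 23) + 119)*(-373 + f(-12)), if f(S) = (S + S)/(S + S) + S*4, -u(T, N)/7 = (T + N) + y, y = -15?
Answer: 14700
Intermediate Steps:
u(T, N) = 105 - 7*N - 7*T (u(T, N) = -7*((T + N) - 15) = -7*((N + T) - 15) = -7*(-15 + N + T) = 105 - 7*N - 7*T)
f(S) = 1 + 4*S (f(S) = (2*S)/((2*S)) + 4*S = (2*S)*(1/(2*S)) + 4*S = 1 + 4*S)
(u(14, 23) + 119)*(-373 + f(-12)) = ((105 - 7*23 - 7*14) + 119)*(-373 + (1 + 4*(-12))) = ((105 - 161 - 98) + 119)*(-373 + (1 - 48)) = (-154 + 119)*(-373 - 47) = -35*(-420) = 14700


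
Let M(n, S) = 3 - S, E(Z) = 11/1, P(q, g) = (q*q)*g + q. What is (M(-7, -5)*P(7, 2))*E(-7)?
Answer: 9240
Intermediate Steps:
P(q, g) = q + g*q**2 (P(q, g) = q**2*g + q = g*q**2 + q = q + g*q**2)
E(Z) = 11 (E(Z) = 11*1 = 11)
(M(-7, -5)*P(7, 2))*E(-7) = ((3 - 1*(-5))*(7*(1 + 2*7)))*11 = ((3 + 5)*(7*(1 + 14)))*11 = (8*(7*15))*11 = (8*105)*11 = 840*11 = 9240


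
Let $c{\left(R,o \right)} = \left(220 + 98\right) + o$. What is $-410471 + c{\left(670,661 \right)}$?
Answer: $-409492$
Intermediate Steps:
$c{\left(R,o \right)} = 318 + o$
$-410471 + c{\left(670,661 \right)} = -410471 + \left(318 + 661\right) = -410471 + 979 = -409492$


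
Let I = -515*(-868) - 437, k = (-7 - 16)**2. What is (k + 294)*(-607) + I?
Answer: -52978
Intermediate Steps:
k = 529 (k = (-23)**2 = 529)
I = 446583 (I = 447020 - 437 = 446583)
(k + 294)*(-607) + I = (529 + 294)*(-607) + 446583 = 823*(-607) + 446583 = -499561 + 446583 = -52978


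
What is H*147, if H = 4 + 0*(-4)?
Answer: 588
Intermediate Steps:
H = 4 (H = 4 + 0 = 4)
H*147 = 4*147 = 588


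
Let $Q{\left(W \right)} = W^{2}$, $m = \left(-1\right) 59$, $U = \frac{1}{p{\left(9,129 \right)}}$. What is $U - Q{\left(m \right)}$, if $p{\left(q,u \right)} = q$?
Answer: $- \frac{31328}{9} \approx -3480.9$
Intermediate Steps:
$U = \frac{1}{9} \approx 0.11111$
$m = -59$
$U - Q{\left(m \right)} = \frac{1}{9} - \left(-59\right)^{2} = \frac{1}{9} - 3481 = - \frac{31328}{9}$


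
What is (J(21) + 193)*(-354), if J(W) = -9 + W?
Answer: -72570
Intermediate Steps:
(J(21) + 193)*(-354) = ((-9 + 21) + 193)*(-354) = (12 + 193)*(-354) = 205*(-354) = -72570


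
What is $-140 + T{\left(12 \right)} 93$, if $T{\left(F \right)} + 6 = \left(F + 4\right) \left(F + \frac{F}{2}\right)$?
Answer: $26086$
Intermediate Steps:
$T{\left(F \right)} = -6 + \frac{3 F \left(4 + F\right)}{2}$ ($T{\left(F \right)} = -6 + \left(F + 4\right) \left(F + \frac{F}{2}\right) = -6 + \left(4 + F\right) \left(F + F \frac{1}{2}\right) = -6 + \left(4 + F\right) \left(F + \frac{F}{2}\right) = -6 + \left(4 + F\right) \frac{3 F}{2} = -6 + \frac{3 F \left(4 + F\right)}{2}$)
$-140 + T{\left(12 \right)} 93 = -140 + \left(-6 + 6 \cdot 12 + \frac{3 \cdot 12^{2}}{2}\right) 93 = -140 + \left(-6 + 72 + \frac{3}{2} \cdot 144\right) 93 = -140 + \left(-6 + 72 + 216\right) 93 = -140 + 282 \cdot 93 = -140 + 26226 = 26086$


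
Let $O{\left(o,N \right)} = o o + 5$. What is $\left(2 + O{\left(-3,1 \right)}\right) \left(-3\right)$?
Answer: $-48$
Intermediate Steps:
$O{\left(o,N \right)} = 5 + o^{2}$ ($O{\left(o,N \right)} = o^{2} + 5 = 5 + o^{2}$)
$\left(2 + O{\left(-3,1 \right)}\right) \left(-3\right) = \left(2 + \left(5 + \left(-3\right)^{2}\right)\right) \left(-3\right) = \left(2 + \left(5 + 9\right)\right) \left(-3\right) = \left(2 + 14\right) \left(-3\right) = 16 \left(-3\right) = -48$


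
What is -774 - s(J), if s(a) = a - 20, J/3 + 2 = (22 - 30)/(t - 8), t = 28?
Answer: -3734/5 ≈ -746.80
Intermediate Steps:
J = -36/5 (J = -6 + 3*((22 - 30)/(28 - 8)) = -6 + 3*(-8/20) = -6 + 3*(-8*1/20) = -6 + 3*(-2/5) = -6 - 6/5 = -36/5 ≈ -7.2000)
s(a) = -20 + a
-774 - s(J) = -774 - (-20 - 36/5) = -774 - 1*(-136/5) = -774 + 136/5 = -3734/5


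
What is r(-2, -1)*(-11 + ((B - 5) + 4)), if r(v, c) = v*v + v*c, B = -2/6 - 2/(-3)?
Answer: -70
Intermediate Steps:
B = ⅓ (B = -2*⅙ - 2*(-⅓) = -⅓ + ⅔ = ⅓ ≈ 0.33333)
r(v, c) = v² + c*v
r(-2, -1)*(-11 + ((B - 5) + 4)) = (-2*(-1 - 2))*(-11 + ((⅓ - 5) + 4)) = (-2*(-3))*(-11 + (-14/3 + 4)) = 6*(-11 - ⅔) = 6*(-35/3) = -70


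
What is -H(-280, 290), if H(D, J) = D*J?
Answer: 81200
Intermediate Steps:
-H(-280, 290) = -(-280)*290 = -1*(-81200) = 81200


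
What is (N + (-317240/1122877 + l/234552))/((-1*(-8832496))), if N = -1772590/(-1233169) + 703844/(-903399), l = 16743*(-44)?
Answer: -197106686771691490943/629624493103290668525778144 ≈ -3.1305e-7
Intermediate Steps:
l = -736692
N = 14967294526/22735584519 (N = -1772590*(-1/1233169) + 703844*(-1/903399) = 1772590/1233169 - 703844/903399 = 14967294526/22735584519 ≈ 0.65832)
(N + (-317240/1122877 + l/234552))/((-1*(-8832496))) = (14967294526/22735584519 + (-317240/1122877 - 736692/234552))/((-1*(-8832496))) = (14967294526/22735584519 + (-317240*1/1122877 - 736692*1/234552))/8832496 = (14967294526/22735584519 + (-45320/160411 - 61391/19546))*(1/8832496) = (14967294526/22735584519 - 10733616421/3135393406)*(1/8832496) = -197106686771691490943/71285001782428281714*1/8832496 = -197106686771691490943/629624493103290668525778144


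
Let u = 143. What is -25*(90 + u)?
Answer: -5825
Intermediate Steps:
-25*(90 + u) = -25*(90 + 143) = -25*233 = -5825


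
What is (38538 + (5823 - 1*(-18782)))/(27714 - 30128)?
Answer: -63143/2414 ≈ -26.157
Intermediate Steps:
(38538 + (5823 - 1*(-18782)))/(27714 - 30128) = (38538 + (5823 + 18782))/(-2414) = (38538 + 24605)*(-1/2414) = 63143*(-1/2414) = -63143/2414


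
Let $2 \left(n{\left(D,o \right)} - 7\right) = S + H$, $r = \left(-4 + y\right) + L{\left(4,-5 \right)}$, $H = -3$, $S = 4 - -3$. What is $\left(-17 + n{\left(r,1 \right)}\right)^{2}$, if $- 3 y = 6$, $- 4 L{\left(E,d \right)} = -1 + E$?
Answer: $64$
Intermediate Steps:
$L{\left(E,d \right)} = \frac{1}{4} - \frac{E}{4}$ ($L{\left(E,d \right)} = - \frac{-1 + E}{4} = \frac{1}{4} - \frac{E}{4}$)
$S = 7$ ($S = 4 + 3 = 7$)
$y = -2$ ($y = \left(- \frac{1}{3}\right) 6 = -2$)
$r = - \frac{27}{4}$ ($r = \left(-4 - 2\right) + \left(\frac{1}{4} - 1\right) = -6 + \left(\frac{1}{4} - 1\right) = -6 - \frac{3}{4} = - \frac{27}{4} \approx -6.75$)
$n{\left(D,o \right)} = 9$ ($n{\left(D,o \right)} = 7 + \frac{7 - 3}{2} = 7 + \frac{1}{2} \cdot 4 = 7 + 2 = 9$)
$\left(-17 + n{\left(r,1 \right)}\right)^{2} = \left(-17 + 9\right)^{2} = \left(-8\right)^{2} = 64$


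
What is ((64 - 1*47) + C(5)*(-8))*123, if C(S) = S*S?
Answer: -22509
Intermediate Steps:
C(S) = S**2
((64 - 1*47) + C(5)*(-8))*123 = ((64 - 1*47) + 5**2*(-8))*123 = ((64 - 47) + 25*(-8))*123 = (17 - 200)*123 = -183*123 = -22509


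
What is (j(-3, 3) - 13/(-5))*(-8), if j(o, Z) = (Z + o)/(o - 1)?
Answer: -104/5 ≈ -20.800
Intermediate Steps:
j(o, Z) = (Z + o)/(-1 + o)
(j(-3, 3) - 13/(-5))*(-8) = ((3 - 3)/(-1 - 3) - 13/(-5))*(-8) = (0/(-4) - 13*(-⅕))*(-8) = (-¼*0 + 13/5)*(-8) = (0 + 13/5)*(-8) = (13/5)*(-8) = -104/5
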